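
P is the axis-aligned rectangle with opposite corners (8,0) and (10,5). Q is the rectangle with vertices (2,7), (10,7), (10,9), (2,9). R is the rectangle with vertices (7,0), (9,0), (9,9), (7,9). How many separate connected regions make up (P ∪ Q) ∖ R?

3

(P ∪ Q) ∖ R splits into 3 disjoint pieces (area 5, area 2, area 10).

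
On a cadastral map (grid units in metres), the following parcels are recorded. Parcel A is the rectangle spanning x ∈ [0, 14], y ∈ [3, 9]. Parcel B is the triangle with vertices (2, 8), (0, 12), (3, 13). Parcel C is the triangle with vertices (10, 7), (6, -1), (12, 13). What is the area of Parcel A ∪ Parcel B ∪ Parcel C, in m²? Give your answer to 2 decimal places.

By inclusion–exclusion:
Individual areas: |Parcel A| = 84, |Parcel B| = 7, |Parcel C| = 4.
|Parcel A∩Parcel B| = 0.35.
|Parcel A∩Parcel C| = 2.6667.
|Parcel B∩Parcel C| = 0.
|Parcel A∩Parcel B∩Parcel C| = 0.
|Parcel A ∪ Parcel B ∪ Parcel C| = 95 − 3.0167 + 0 = 91.98.

91.98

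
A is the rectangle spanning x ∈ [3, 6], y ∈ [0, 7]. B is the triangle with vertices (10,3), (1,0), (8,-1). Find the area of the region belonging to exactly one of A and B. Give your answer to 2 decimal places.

|A| = 21, |B| = 15, |A∩B| = 3.5.
|A △ B| = |A| + |B| − 2·|A∩B| = 21 + 15 − 7 = 29.00.

29.00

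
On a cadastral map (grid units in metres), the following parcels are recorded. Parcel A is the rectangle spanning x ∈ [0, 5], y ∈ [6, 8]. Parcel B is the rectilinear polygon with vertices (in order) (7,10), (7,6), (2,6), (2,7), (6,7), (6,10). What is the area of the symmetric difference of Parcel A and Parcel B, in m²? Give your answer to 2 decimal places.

12.00

|Parcel A| = 10, |Parcel B| = 8, |Parcel A∩Parcel B| = 3.
|Parcel A △ Parcel B| = |Parcel A| + |Parcel B| − 2·|Parcel A∩Parcel B| = 10 + 8 − 6 = 12.00.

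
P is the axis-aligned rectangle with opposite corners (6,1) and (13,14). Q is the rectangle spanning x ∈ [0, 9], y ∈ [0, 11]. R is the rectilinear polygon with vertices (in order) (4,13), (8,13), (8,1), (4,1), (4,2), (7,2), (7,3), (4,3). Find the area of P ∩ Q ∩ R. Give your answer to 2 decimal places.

19.00

The intersection is the polygon with vertices (6,2), (7,2), (7,3), (6,3), (6,11), (8,11), (8,1), (6,1).
By the shoelace formula its area is 19.00.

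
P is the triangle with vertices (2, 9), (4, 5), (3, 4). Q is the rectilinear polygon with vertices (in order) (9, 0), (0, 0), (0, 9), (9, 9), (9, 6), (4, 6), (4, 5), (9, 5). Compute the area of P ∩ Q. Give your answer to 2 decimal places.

The intersection is the polygon with vertices (4,5), (3,4), (2,9).
By the shoelace formula its area is 3.00.

3.00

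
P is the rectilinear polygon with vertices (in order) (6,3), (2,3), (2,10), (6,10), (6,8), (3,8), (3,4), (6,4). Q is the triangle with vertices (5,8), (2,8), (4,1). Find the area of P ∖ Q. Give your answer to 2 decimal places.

13.18

|P| = 16, |P∩Q| = 2.8214.
|P ∖ Q| = |P| − |P∩Q| = 16 − 2.8214 = 13.18.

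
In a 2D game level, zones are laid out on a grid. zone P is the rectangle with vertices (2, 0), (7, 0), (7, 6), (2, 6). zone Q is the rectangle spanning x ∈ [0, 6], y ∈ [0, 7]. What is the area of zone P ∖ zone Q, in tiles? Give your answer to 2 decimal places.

|zone P∩zone Q|: x∈[2,6], y∈[0,6] → 4·6 = 24.
|zone P| = 30.
|zone P ∖ zone Q| = |zone P| − |zone P∩zone Q| = 30 − 24 = 6.00.

6.00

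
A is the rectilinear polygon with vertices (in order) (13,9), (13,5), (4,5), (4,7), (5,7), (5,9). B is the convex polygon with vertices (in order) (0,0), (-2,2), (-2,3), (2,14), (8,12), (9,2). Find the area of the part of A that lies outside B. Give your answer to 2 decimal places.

|A| = 34, |A∩B| = 16.
|A ∖ B| = |A| − |A∩B| = 34 − 16 = 18.00.

18.00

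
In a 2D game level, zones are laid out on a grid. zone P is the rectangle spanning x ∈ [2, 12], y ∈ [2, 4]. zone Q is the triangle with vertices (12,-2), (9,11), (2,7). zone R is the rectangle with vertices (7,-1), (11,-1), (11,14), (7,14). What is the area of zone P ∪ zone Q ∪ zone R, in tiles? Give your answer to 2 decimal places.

By inclusion–exclusion:
Individual areas: |zone P| = 20, |zone Q| = 51.5, |zone R| = 60.
|zone P∩zone Q| = 8.8034.
|zone P∩zone R|: x∈[7,11], y∈[2,4] → 4·2 = 8.
|zone Q∩zone R| = 31.3849.
|zone P∩zone Q∩zone R| = 7.5406.
|zone P ∪ zone Q ∪ zone R| = 131.5 − 48.1883 + 7.5406 = 90.85.

90.85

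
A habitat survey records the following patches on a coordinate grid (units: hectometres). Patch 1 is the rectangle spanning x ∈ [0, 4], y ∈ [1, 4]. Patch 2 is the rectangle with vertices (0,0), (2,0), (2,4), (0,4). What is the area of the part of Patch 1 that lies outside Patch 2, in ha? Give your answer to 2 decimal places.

6.00

|Patch 1∩Patch 2|: x∈[0,2], y∈[1,4] → 2·3 = 6.
|Patch 1| = 12.
|Patch 1 ∖ Patch 2| = |Patch 1| − |Patch 1∩Patch 2| = 12 − 6 = 6.00.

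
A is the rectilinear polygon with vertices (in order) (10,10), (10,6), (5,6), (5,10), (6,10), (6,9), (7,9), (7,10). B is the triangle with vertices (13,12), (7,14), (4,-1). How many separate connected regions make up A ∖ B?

2

A ∖ B splits into 2 disjoint pieces (area 0.9615, area 3.1).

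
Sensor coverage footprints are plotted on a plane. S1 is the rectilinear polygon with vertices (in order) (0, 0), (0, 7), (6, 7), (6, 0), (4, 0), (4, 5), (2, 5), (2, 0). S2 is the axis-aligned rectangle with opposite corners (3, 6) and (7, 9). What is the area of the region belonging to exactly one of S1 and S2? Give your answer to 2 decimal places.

38.00

|S1| = 32, |S2| = 12, |S1∩S2| = 3.
|S1 △ S2| = |S1| + |S2| − 2·|S1∩S2| = 32 + 12 − 6 = 38.00.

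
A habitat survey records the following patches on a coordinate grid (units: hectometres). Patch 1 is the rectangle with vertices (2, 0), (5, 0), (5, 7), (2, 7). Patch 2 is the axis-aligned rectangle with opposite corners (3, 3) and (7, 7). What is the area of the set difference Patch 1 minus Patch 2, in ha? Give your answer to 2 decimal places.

13.00

|Patch 1∩Patch 2|: x∈[3,5], y∈[3,7] → 2·4 = 8.
|Patch 1| = 21.
|Patch 1 ∖ Patch 2| = |Patch 1| − |Patch 1∩Patch 2| = 21 − 8 = 13.00.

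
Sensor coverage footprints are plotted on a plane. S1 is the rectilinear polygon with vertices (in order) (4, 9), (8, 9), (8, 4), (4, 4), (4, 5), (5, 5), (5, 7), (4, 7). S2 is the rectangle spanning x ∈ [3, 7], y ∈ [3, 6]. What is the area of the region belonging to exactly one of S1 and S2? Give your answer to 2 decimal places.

|S1| = 18, |S2| = 12, |S1∩S2| = 5.
|S1 △ S2| = |S1| + |S2| − 2·|S1∩S2| = 18 + 12 − 10 = 20.00.

20.00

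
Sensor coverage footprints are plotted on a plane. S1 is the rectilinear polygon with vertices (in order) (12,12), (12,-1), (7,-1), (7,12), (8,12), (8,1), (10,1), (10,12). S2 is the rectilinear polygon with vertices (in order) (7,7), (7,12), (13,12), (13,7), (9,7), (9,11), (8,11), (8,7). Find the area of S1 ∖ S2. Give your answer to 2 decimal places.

|S1| = 43, |S1∩S2| = 15.
|S1 ∖ S2| = |S1| − |S1∩S2| = 43 − 15 = 28.00.

28.00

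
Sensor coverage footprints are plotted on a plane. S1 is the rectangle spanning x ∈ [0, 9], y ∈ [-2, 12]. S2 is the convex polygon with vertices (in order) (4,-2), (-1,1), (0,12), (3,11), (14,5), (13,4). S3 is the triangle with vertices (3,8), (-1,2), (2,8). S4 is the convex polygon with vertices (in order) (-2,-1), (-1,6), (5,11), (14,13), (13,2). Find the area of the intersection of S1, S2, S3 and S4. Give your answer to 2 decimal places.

2.75

The intersection is the polygon with vertices (2,8), (3,8), (0,3.5), (0,4).
By the shoelace formula its area is 2.75.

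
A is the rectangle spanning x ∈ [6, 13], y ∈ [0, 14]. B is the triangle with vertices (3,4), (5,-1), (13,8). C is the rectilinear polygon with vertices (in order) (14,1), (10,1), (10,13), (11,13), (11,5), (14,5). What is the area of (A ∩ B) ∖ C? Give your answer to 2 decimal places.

|A ∩ B| = 17.7625.
|(A ∩ B) ∩ C| = 1.8125.
|(A ∩ B) ∖ C| = 17.7625 − 1.8125 = 15.95.

15.95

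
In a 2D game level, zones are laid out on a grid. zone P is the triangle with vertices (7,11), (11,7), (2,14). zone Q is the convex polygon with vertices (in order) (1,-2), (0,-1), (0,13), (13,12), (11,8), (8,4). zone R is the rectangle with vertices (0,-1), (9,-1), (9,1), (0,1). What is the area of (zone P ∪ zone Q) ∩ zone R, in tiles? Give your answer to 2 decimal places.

6.67

The region (zone P ∪ zone Q) ∩ zone R is the polygon with vertices (2.167,-1), (0,-1), (0,1), (4.5,1).
By the shoelace formula its area is 6.67.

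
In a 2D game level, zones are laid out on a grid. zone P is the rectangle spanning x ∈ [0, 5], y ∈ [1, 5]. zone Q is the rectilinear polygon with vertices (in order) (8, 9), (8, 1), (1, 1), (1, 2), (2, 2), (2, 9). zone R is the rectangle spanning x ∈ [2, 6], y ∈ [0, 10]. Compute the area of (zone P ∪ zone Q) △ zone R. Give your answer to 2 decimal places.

32.00

|zone P ∪ zone Q| = 56.
|(zone P ∪ zone Q) ∩ zone R| = 32.
|(zone P ∪ zone Q) △ zone R| = 56 + 40 − 64 = 32.00.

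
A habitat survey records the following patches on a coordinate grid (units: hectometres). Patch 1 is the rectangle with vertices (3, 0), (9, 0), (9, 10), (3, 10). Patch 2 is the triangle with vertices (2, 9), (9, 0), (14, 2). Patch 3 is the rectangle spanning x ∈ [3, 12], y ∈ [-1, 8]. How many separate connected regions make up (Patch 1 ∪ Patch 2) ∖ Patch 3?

(Patch 1 ∪ Patch 2) ∖ Patch 3 splits into 2 disjoint pieces (area 12.3512, area 1.9667).

2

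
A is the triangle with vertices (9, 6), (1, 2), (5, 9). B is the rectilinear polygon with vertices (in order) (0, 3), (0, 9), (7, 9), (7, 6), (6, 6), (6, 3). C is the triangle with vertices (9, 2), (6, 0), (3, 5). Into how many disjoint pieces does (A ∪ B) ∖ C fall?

(A ∪ B) ∖ C is a single connected region.

1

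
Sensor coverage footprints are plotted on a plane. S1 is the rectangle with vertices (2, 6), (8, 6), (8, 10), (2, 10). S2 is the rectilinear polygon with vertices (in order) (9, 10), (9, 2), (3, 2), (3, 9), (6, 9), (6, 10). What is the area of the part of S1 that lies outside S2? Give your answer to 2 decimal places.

|S1| = 24, |S1∩S2| = 17.
|S1 ∖ S2| = |S1| − |S1∩S2| = 24 − 17 = 7.00.

7.00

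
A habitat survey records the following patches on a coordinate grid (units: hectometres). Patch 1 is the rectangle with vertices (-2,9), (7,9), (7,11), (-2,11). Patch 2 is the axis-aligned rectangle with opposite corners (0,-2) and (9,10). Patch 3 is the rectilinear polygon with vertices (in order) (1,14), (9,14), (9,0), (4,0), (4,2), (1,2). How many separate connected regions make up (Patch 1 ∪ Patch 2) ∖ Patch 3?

(Patch 1 ∪ Patch 2) ∖ Patch 3 is a single connected region.

1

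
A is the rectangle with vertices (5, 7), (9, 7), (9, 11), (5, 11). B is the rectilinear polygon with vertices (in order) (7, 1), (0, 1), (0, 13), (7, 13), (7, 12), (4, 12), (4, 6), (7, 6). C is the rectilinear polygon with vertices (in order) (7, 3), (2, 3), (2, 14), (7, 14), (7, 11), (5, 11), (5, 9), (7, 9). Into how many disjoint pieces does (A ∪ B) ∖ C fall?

(A ∪ B) ∖ C splits into 2 disjoint pieces (area 12, area 34).

2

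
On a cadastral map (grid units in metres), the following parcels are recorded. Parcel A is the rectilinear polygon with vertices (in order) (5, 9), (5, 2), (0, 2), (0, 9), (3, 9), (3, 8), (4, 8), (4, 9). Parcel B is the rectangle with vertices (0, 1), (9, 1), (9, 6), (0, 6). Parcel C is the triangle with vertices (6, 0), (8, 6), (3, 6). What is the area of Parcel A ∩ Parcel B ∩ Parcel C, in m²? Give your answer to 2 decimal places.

4.00

The intersection is the polygon with vertices (5,6), (5,2), (3,6).
By the shoelace formula its area is 4.00.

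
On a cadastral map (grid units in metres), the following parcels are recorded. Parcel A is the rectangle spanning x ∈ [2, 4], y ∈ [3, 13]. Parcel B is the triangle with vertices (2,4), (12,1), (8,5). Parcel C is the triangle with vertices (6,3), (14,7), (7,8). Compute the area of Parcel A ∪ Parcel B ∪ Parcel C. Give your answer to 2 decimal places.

By inclusion–exclusion:
Individual areas: |Parcel A| = 20, |Parcel B| = 14, |Parcel C| = 18.
|Parcel A∩Parcel B| = 0.9333.
|Parcel A∩Parcel C| = 0.
|Parcel B∩Parcel C| = 2.7126.
|Parcel A∩Parcel B∩Parcel C| = 0.
|Parcel A ∪ Parcel B ∪ Parcel C| = 52 − 3.646 + 0 = 48.35.

48.35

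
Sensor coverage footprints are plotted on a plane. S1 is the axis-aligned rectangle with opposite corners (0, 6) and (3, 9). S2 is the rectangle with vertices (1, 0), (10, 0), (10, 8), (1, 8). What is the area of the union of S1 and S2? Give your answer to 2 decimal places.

By inclusion–exclusion:
Individual areas: |S1| = 9, |S2| = 72.
|S1∩S2|: x∈[1,3], y∈[6,8] → 2·2 = 4.
|S1 ∪ S2| = 81 − 4 = 77.00.

77.00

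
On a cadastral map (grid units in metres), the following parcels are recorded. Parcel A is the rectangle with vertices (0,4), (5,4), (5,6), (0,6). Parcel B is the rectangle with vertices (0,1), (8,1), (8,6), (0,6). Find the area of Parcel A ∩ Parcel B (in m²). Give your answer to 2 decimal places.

|Parcel A∩Parcel B|: x∈[0,5], y∈[4,6] → 5·2 = 10.

10.00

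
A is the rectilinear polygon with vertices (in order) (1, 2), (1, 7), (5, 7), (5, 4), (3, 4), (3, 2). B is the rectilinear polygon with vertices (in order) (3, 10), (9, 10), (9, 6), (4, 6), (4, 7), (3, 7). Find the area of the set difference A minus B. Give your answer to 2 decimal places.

15.00

|A| = 16, |A∩B| = 1.
|A ∖ B| = |A| − |A∩B| = 16 − 1 = 15.00.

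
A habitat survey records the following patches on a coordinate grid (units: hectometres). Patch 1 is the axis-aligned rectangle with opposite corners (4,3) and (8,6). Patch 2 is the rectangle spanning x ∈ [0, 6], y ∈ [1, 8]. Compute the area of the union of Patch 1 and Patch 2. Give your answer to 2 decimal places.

By inclusion–exclusion:
Individual areas: |Patch 1| = 12, |Patch 2| = 42.
|Patch 1∩Patch 2|: x∈[4,6], y∈[3,6] → 2·3 = 6.
|Patch 1 ∪ Patch 2| = 54 − 6 = 48.00.

48.00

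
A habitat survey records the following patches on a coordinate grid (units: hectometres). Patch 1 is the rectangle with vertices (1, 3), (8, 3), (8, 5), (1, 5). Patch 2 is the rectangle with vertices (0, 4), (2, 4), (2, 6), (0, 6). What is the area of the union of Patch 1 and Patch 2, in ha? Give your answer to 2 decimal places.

By inclusion–exclusion:
Individual areas: |Patch 1| = 14, |Patch 2| = 4.
|Patch 1∩Patch 2|: x∈[1,2], y∈[4,5] → 1·1 = 1.
|Patch 1 ∪ Patch 2| = 18 − 1 = 17.00.

17.00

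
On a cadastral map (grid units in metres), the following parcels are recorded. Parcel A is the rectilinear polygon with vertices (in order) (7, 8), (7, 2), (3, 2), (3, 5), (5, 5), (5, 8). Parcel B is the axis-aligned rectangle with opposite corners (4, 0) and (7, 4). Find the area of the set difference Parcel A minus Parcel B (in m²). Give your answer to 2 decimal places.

|Parcel A| = 18, |Parcel A∩Parcel B| = 6.
|Parcel A ∖ Parcel B| = |Parcel A| − |Parcel A∩Parcel B| = 18 − 6 = 12.00.

12.00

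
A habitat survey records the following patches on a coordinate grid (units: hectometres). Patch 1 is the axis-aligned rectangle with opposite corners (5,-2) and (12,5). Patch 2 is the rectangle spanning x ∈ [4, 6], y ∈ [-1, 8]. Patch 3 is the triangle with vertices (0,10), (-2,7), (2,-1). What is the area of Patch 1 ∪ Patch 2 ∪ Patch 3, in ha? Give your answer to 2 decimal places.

75.00

By inclusion–exclusion:
Individual areas: |Patch 1| = 49, |Patch 2| = 18, |Patch 3| = 14.
|Patch 1∩Patch 2|: x∈[5,6], y∈[-1,5] → 1·6 = 6.
|Patch 1∩Patch 3| = 0.
|Patch 2∩Patch 3| = 0.
|Patch 1∩Patch 2∩Patch 3| = 0.
|Patch 1 ∪ Patch 2 ∪ Patch 3| = 81 − 6 + 0 = 75.00.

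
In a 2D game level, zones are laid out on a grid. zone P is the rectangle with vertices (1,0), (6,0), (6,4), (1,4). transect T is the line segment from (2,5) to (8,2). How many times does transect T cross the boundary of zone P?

2

The segment meets the boundary at (6,3), (4,4).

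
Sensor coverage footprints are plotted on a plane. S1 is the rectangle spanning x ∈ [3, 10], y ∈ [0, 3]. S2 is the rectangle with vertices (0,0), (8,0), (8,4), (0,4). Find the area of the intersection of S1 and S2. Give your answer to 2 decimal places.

15.00

|S1∩S2|: x∈[3,8], y∈[0,3] → 5·3 = 15.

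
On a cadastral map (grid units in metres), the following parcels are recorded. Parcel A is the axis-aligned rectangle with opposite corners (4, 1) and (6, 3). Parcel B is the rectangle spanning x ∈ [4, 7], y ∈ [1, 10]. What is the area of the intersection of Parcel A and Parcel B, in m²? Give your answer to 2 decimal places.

|Parcel A∩Parcel B|: x∈[4,6], y∈[1,3] → 2·2 = 4.

4.00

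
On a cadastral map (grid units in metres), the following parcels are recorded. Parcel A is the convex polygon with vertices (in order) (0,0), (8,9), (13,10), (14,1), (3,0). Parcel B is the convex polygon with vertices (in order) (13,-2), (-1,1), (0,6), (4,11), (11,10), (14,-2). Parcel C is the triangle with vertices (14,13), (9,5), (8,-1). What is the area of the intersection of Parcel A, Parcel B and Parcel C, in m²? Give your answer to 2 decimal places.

The intersection is the polygon with vertices (11.632,7.474), (8.649,0.513), (8.246,0.477), (9,5), (11.321,8.714).
By the shoelace formula its area is 8.38.

8.38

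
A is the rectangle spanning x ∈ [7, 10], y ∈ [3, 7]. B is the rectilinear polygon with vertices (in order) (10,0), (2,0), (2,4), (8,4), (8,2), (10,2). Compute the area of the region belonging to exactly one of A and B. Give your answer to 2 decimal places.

38.00

|A| = 12, |B| = 28, |A∩B| = 1.
|A △ B| = |A| + |B| − 2·|A∩B| = 12 + 28 − 2 = 38.00.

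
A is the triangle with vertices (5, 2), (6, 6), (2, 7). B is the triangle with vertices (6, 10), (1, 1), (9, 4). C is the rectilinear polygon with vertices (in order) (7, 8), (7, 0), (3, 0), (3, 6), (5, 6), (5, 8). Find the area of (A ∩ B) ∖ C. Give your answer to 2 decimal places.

0.42

|A ∩ B| = 6.6461.
|(A ∩ B) ∩ C| = 6.2291.
|(A ∩ B) ∖ C| = 6.6461 − 6.2291 = 0.42.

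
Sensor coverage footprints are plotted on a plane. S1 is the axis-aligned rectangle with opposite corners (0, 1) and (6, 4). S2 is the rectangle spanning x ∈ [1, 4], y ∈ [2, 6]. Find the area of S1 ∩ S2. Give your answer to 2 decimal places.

|S1∩S2|: x∈[1,4], y∈[2,4] → 3·2 = 6.

6.00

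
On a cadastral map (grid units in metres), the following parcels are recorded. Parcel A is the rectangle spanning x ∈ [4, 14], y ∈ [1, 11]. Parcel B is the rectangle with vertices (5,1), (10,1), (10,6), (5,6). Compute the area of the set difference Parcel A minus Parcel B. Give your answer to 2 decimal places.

|Parcel A∩Parcel B|: x∈[5,10], y∈[1,6] → 5·5 = 25.
|Parcel A| = 100.
|Parcel A ∖ Parcel B| = |Parcel A| − |Parcel A∩Parcel B| = 100 − 25 = 75.00.

75.00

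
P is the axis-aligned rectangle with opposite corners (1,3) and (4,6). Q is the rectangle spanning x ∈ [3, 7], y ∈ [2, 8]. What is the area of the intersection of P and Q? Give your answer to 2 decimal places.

3.00

|P∩Q|: x∈[3,4], y∈[3,6] → 1·3 = 3.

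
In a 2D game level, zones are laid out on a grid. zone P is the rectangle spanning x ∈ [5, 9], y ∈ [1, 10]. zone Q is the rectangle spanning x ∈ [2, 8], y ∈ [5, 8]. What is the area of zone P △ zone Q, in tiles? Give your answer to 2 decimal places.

|zone P∩zone Q|: x∈[5,8], y∈[5,8] → 3·3 = 9.
|zone P △ zone Q| = |zone P| + |zone Q| − 2·|zone P∩zone Q| = 36 + 18 − 18 = 36.00.

36.00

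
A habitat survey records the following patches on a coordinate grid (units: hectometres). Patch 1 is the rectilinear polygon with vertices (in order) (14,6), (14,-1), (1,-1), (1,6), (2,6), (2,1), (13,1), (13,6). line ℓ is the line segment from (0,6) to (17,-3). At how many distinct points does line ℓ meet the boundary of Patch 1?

4

The segment meets the boundary at (13.222,-1), (9.444,1), (1,5.471), (2,4.941).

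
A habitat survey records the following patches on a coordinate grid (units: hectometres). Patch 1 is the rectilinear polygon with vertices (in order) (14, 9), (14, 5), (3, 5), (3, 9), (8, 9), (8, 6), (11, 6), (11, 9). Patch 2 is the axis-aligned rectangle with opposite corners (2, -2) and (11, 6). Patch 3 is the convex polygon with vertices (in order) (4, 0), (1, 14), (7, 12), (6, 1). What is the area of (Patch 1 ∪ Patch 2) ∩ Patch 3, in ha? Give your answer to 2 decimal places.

26.77

The region (Patch 1 ∪ Patch 2) ∩ Patch 3 is the polygon with vertices (3,6), (3,9), (6.727,9), (6,1), (4,0), (2.714,6).
By the shoelace formula its area is 26.77.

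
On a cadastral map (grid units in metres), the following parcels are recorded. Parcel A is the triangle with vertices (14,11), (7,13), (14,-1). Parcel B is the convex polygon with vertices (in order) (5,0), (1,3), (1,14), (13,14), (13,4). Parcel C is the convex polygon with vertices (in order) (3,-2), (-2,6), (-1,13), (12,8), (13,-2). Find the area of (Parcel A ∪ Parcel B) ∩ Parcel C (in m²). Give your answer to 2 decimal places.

94.63

The region (Parcel A ∪ Parcel B) ∩ Parcel C is the polygon with vertices (11.8,3.4), (5,0), (1,3), (1,12.231), (12,8), (12.625,1.75).
By the shoelace formula its area is 94.63.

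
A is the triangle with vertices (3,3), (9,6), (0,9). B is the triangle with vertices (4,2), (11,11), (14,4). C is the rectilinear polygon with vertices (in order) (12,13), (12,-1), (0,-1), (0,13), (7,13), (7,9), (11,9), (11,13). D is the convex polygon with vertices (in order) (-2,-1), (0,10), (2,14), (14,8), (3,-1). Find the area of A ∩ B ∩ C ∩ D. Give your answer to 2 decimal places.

1.93

The intersection is the polygon with vertices (7.5,6.5), (9,6), (5.909,4.455).
By the shoelace formula its area is 1.93.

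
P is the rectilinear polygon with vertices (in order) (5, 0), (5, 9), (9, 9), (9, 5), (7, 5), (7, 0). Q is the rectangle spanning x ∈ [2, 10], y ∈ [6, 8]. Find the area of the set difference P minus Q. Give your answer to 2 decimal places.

|P| = 26, |P∩Q| = 8.
|P ∖ Q| = |P| − |P∩Q| = 26 − 8 = 18.00.

18.00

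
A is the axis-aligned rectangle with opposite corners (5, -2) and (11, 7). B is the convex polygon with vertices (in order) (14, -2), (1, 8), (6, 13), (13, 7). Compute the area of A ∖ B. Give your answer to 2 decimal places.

|A| = 54, |A∩B| = 26.3077.
|A ∖ B| = |A| − |A∩B| = 54 − 26.3077 = 27.69.

27.69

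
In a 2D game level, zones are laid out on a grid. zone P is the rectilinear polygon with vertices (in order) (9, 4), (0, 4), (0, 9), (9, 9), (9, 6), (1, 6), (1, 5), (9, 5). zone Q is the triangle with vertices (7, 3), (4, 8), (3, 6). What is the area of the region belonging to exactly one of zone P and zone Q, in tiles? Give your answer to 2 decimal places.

35.90

|zone P| = 37, |zone Q| = 5.5, |zone P∩zone Q| = 3.3.
|zone P △ zone Q| = |zone P| + |zone Q| − 2·|zone P∩zone Q| = 37 + 5.5 − 6.6 = 35.90.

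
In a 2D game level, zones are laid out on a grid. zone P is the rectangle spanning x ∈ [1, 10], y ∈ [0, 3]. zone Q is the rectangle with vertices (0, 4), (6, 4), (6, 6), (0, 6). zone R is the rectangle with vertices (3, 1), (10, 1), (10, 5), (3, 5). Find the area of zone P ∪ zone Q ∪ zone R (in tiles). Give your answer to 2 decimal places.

By inclusion–exclusion:
Individual areas: |zone P| = 27, |zone Q| = 12, |zone R| = 28.
|zone P∩zone Q| = 0 (no overlap).
|zone P∩zone R|: x∈[3,10], y∈[1,3] → 7·2 = 14.
|zone Q∩zone R|: x∈[3,6], y∈[4,5] → 3·1 = 3.
|zone P∩zone Q∩zone R| = 0.
|zone P ∪ zone Q ∪ zone R| = 67 − 17 + 0 = 50.00.

50.00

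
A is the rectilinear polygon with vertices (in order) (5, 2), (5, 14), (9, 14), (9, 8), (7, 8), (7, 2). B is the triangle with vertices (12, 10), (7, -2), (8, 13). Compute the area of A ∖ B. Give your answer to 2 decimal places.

|A| = 36, |A∩B| = 5.4583.
|A ∖ B| = |A| − |A∩B| = 36 − 5.4583 = 30.54.

30.54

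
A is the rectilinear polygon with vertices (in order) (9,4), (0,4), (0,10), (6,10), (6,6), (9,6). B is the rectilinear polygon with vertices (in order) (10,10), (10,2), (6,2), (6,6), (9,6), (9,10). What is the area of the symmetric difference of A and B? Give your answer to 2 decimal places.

|A| = 42, |B| = 20, |A∩B| = 6.
|A △ B| = |A| + |B| − 2·|A∩B| = 42 + 20 − 12 = 50.00.

50.00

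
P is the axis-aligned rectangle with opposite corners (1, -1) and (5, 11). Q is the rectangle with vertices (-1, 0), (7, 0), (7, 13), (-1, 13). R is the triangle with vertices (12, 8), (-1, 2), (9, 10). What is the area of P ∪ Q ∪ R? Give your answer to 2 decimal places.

By inclusion–exclusion:
Individual areas: |P| = 48, |Q| = 104, |R| = 22.
|P∩Q|: x∈[1,5], y∈[0,11] → 4·11 = 44.
|P∩R| = 5.4154.
|Q∩R| = 10.8308.
|P∩Q∩R| = 5.4154.
|P ∪ Q ∪ R| = 174 − 60.2462 + 5.4154 = 119.17.

119.17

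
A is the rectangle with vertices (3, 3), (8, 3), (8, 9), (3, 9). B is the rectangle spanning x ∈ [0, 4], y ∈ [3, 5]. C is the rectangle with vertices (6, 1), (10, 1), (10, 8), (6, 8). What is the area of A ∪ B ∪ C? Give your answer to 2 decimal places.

54.00

By inclusion–exclusion:
Individual areas: |A| = 30, |B| = 8, |C| = 28.
|A∩B|: x∈[3,4], y∈[3,5] → 1·2 = 2.
|A∩C|: x∈[6,8], y∈[3,8] → 2·5 = 10.
|B∩C| = 0 (no overlap).
|A∩B∩C| = 0.
|A ∪ B ∪ C| = 66 − 12 + 0 = 54.00.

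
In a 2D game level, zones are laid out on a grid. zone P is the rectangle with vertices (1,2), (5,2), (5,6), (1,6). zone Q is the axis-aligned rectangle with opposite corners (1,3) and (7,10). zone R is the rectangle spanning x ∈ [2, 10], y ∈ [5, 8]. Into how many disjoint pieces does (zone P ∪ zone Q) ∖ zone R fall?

1

(zone P ∪ zone Q) ∖ zone R is a single connected region.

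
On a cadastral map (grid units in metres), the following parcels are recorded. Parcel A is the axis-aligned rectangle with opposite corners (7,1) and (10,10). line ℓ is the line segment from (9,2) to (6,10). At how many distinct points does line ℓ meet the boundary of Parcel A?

The segment meets the boundary at (7,7.333).

1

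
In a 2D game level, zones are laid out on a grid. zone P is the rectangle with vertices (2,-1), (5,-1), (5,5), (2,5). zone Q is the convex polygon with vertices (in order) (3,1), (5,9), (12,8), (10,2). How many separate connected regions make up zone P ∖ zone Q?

zone P ∖ zone Q is a single connected region.

1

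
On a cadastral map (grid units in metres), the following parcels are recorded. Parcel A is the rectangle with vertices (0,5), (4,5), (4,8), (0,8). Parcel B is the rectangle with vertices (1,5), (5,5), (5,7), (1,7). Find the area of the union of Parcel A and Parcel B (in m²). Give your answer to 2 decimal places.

By inclusion–exclusion:
Individual areas: |Parcel A| = 12, |Parcel B| = 8.
|Parcel A∩Parcel B|: x∈[1,4], y∈[5,7] → 3·2 = 6.
|Parcel A ∪ Parcel B| = 20 − 6 = 14.00.

14.00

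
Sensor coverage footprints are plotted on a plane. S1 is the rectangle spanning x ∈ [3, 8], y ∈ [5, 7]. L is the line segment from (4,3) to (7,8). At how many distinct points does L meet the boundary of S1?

The segment meets the boundary at (5.2,5), (6.4,7).

2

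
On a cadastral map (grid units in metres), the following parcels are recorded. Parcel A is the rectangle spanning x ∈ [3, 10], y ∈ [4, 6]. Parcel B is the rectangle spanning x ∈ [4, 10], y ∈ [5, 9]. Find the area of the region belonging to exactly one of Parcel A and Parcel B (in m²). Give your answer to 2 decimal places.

26.00

|Parcel A∩Parcel B|: x∈[4,10], y∈[5,6] → 6·1 = 6.
|Parcel A △ Parcel B| = |Parcel A| + |Parcel B| − 2·|Parcel A∩Parcel B| = 14 + 24 − 12 = 26.00.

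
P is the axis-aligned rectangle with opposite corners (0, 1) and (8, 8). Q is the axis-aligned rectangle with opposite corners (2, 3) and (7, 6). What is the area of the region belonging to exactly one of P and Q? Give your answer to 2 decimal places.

41.00

|P∩Q|: x∈[2,7], y∈[3,6] → 5·3 = 15.
|P △ Q| = |P| + |Q| − 2·|P∩Q| = 56 + 15 − 30 = 41.00.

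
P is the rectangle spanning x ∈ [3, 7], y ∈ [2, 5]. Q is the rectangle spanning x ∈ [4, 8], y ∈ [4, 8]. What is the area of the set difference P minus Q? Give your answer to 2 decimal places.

|P∩Q|: x∈[4,7], y∈[4,5] → 3·1 = 3.
|P| = 12.
|P ∖ Q| = |P| − |P∩Q| = 12 − 3 = 9.00.

9.00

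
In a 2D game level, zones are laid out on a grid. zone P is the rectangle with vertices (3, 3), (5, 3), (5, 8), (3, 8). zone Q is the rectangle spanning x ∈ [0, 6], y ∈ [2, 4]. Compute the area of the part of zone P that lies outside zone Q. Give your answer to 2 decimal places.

8.00

|zone P∩zone Q|: x∈[3,5], y∈[3,4] → 2·1 = 2.
|zone P| = 10.
|zone P ∖ zone Q| = |zone P| − |zone P∩zone Q| = 10 − 2 = 8.00.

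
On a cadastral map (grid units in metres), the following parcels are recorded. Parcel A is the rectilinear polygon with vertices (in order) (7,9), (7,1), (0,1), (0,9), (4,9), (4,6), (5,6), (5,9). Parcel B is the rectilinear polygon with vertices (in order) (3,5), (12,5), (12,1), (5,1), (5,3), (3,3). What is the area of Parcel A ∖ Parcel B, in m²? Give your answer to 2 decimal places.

|Parcel A| = 53, |Parcel A∩Parcel B| = 12.
|Parcel A ∖ Parcel B| = |Parcel A| − |Parcel A∩Parcel B| = 53 − 12 = 41.00.

41.00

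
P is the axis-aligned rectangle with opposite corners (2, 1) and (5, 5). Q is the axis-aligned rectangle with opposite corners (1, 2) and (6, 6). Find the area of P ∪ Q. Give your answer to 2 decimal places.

By inclusion–exclusion:
Individual areas: |P| = 12, |Q| = 20.
|P∩Q|: x∈[2,5], y∈[2,5] → 3·3 = 9.
|P ∪ Q| = 32 − 9 = 23.00.

23.00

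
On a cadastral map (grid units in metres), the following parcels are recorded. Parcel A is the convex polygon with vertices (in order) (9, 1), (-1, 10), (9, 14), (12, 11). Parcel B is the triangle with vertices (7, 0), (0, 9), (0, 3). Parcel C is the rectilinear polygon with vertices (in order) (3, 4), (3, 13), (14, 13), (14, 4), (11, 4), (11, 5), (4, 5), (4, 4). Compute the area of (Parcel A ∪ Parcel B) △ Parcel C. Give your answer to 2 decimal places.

74.36

|Parcel A ∪ Parcel B| = 105.5.
|(Parcel A ∪ Parcel B) ∩ Parcel C| = 61.569.
|(Parcel A ∪ Parcel B) △ Parcel C| = 105.5 + 92 − 123.1381 = 74.36.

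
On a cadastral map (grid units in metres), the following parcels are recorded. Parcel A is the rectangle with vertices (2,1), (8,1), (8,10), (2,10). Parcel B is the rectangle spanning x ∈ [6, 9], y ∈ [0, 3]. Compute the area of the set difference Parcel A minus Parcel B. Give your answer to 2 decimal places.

50.00

|Parcel A∩Parcel B|: x∈[6,8], y∈[1,3] → 2·2 = 4.
|Parcel A| = 54.
|Parcel A ∖ Parcel B| = |Parcel A| − |Parcel A∩Parcel B| = 54 − 4 = 50.00.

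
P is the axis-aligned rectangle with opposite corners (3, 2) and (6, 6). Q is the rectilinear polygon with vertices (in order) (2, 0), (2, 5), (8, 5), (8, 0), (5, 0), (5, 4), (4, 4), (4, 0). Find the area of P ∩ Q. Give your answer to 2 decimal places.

The intersection is the polygon with vertices (6,2), (5,2), (5,4), (4,4), (4,2), (3,2), (3,5), (6,5).
By the shoelace formula its area is 7.00.

7.00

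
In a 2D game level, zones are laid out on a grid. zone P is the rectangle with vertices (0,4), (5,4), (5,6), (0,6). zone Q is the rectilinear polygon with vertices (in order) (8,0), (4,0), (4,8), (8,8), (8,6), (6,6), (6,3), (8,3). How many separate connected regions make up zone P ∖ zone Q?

zone P ∖ zone Q is a single connected region.

1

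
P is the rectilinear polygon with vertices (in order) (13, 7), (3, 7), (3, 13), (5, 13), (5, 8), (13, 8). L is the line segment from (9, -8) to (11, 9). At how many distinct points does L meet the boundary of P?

2

The segment meets the boundary at (10.882,8), (10.765,7).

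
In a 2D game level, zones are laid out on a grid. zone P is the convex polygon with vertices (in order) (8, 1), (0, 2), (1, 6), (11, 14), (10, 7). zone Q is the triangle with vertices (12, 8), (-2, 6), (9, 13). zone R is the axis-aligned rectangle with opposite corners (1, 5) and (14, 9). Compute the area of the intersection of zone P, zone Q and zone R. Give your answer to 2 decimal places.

12.12

The intersection is the polygon with vertices (10.104,7.729), (1.652,6.522), (4.75,9), (10.286,9).
By the shoelace formula its area is 12.12.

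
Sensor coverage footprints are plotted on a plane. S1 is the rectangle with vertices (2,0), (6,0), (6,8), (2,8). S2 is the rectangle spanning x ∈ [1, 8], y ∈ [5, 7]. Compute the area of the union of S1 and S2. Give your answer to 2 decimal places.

38.00

By inclusion–exclusion:
Individual areas: |S1| = 32, |S2| = 14.
|S1∩S2|: x∈[2,6], y∈[5,7] → 4·2 = 8.
|S1 ∪ S2| = 46 − 8 = 38.00.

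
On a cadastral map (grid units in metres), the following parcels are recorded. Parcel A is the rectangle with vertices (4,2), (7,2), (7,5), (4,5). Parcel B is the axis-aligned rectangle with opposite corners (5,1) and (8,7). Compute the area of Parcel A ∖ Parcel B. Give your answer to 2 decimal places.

|Parcel A∩Parcel B|: x∈[5,7], y∈[2,5] → 2·3 = 6.
|Parcel A| = 9.
|Parcel A ∖ Parcel B| = |Parcel A| − |Parcel A∩Parcel B| = 9 − 6 = 3.00.

3.00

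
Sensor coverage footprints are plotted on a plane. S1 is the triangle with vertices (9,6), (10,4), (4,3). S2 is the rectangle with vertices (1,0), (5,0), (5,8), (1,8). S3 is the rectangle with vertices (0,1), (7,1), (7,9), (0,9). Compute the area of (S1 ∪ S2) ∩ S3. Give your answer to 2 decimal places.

The region (S1 ∪ S2) ∩ S3 is the polygon with vertices (5,3.167), (5,1), (1,1), (1,8), (5,8), (5,3.6), (7,4.8), (7,3.5).
By the shoelace formula its area is 29.73.

29.73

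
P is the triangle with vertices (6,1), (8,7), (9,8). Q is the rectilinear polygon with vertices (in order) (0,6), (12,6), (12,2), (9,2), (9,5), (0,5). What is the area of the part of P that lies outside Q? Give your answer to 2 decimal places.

1.57

|P| = 2, |P∩Q| = 0.4286.
|P ∖ Q| = |P| − |P∩Q| = 2 − 0.4286 = 1.57.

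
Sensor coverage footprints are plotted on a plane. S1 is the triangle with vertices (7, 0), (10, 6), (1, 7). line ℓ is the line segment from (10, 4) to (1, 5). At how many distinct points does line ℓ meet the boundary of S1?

2

The segment meets the boundary at (2.895,4.789), (9.053,4.105).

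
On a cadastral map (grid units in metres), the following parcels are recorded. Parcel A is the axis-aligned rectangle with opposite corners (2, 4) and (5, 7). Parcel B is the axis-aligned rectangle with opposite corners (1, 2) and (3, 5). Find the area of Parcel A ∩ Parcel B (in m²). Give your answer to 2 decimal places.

|Parcel A∩Parcel B|: x∈[2,3], y∈[4,5] → 1·1 = 1.

1.00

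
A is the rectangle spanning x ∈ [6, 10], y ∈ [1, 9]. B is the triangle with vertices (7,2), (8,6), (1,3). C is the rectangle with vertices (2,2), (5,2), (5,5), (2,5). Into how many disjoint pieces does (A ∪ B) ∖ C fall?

(A ∪ B) ∖ C splits into 2 disjoint pieces (area 34.6786, area 0.2976).

2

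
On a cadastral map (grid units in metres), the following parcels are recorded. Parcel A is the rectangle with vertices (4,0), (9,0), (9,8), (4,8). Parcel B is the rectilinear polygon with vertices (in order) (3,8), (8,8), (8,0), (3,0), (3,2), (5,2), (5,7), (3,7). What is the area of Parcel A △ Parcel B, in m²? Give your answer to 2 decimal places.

|Parcel A| = 40, |Parcel B| = 30, |Parcel A∩Parcel B| = 27.
|Parcel A △ Parcel B| = |Parcel A| + |Parcel B| − 2·|Parcel A∩Parcel B| = 40 + 30 − 54 = 16.00.

16.00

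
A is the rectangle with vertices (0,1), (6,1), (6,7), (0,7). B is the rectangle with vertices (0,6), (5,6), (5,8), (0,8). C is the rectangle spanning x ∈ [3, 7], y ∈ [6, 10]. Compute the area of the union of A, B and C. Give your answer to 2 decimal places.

52.00

By inclusion–exclusion:
Individual areas: |A| = 36, |B| = 10, |C| = 16.
|A∩B|: x∈[0,5], y∈[6,7] → 5·1 = 5.
|A∩C|: x∈[3,6], y∈[6,7] → 3·1 = 3.
|B∩C|: x∈[3,5], y∈[6,8] → 2·2 = 4.
|A∩B∩C| = 2.
|A ∪ B ∪ C| = 62 − 12 + 2 = 52.00.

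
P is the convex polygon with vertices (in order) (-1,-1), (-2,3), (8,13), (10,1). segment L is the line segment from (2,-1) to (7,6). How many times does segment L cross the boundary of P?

The segment meets the boundary at (2.448,-0.373).

1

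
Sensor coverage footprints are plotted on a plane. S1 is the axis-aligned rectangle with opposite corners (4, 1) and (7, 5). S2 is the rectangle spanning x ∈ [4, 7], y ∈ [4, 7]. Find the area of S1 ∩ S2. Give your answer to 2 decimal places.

3.00

|S1∩S2|: x∈[4,7], y∈[4,5] → 3·1 = 3.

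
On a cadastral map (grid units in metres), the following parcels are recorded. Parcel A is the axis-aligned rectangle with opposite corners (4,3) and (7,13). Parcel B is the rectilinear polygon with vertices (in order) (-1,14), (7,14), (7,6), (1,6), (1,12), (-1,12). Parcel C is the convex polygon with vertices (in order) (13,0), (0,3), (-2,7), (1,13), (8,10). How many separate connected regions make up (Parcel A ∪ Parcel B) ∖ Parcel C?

1

(Parcel A ∪ Parcel B) ∖ Parcel C is a single connected region.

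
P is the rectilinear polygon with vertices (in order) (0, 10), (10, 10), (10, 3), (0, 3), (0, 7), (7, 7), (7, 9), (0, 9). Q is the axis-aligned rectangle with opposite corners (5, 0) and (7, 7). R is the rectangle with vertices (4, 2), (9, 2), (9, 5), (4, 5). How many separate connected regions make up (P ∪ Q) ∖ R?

2

(P ∪ Q) ∖ R splits into 2 disjoint pieces (area 46, area 4).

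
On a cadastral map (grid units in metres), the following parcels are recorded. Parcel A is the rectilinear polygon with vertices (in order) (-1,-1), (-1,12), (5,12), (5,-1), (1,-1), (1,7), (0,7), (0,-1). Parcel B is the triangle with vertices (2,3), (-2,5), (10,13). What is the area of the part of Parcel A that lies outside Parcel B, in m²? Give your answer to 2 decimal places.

|Parcel A| = 70, |Parcel A∩Parcel B| = 17.2083.
|Parcel A ∖ Parcel B| = |Parcel A| − |Parcel A∩Parcel B| = 70 − 17.2083 = 52.79.

52.79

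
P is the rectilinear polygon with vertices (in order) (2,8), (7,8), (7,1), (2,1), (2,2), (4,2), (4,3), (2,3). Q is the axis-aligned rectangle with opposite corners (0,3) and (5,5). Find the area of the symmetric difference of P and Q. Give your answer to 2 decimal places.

31.00

|P| = 33, |Q| = 10, |P∩Q| = 6.
|P △ Q| = |P| + |Q| − 2·|P∩Q| = 33 + 10 − 12 = 31.00.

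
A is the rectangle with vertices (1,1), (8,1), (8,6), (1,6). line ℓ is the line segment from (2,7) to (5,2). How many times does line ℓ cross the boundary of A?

1

The segment meets the boundary at (2.6,6).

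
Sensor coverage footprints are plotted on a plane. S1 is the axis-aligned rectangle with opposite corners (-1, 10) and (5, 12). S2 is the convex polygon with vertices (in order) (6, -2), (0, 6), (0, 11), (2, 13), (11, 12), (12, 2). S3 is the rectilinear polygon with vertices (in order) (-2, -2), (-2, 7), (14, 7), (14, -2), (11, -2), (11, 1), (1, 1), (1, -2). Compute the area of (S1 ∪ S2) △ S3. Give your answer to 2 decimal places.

126.75

|S1 ∪ S2| = 134.
|(S1 ∪ S2) ∩ S3| = 60.625.
|(S1 ∪ S2) △ S3| = 134 + 114 − 121.25 = 126.75.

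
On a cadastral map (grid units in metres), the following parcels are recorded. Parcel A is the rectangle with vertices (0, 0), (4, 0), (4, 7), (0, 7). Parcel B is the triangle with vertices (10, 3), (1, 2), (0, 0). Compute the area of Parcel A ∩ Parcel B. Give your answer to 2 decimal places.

5.10

The intersection is the polygon with vertices (4,1.2), (0,0), (1,2), (4,2.333).
By the shoelace formula its area is 5.10.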